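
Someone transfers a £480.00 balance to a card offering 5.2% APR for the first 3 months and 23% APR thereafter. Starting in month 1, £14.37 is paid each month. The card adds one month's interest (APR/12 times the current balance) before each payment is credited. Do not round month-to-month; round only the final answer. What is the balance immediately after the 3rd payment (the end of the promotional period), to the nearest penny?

Promo months 1–3 at r₀ = 5.2%/12 = 0.00433333; months 4+ at r₁ = 23%/12 = 0.0191667.
After month 3: iterate B ← B·(1+r₀) − £14.37 for 3 months → £442.97.

£442.97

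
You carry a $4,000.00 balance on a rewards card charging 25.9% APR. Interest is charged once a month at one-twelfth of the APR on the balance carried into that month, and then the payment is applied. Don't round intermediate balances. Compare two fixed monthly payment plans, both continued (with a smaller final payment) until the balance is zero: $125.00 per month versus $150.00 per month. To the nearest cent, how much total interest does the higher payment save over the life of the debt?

Monthly rate r = 25.9%/12 = 2.15833% = 0.0215833.
At $125.00/mo: n = ⌈−ln(1 − rB₀/P)/ln(1+r)⌉ = 55 payments (last $118.52); total interest = total paid − $4,000.00 = $2,868.52.
At $150.00/mo: 41 payments (last $20.03); total interest $2,020.03.
Interest saved = $2,868.52 − $2,020.03 = $848.49.

$848.49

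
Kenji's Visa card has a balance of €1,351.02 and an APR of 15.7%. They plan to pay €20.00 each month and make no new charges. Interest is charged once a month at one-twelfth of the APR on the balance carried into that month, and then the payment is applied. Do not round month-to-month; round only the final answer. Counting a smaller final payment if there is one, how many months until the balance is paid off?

Monthly rate r = 15.7%/12 = 1.30833% = 0.0130833.
Recurrence: B ← B·(1+r) − €20.00.
Month 1: interest €17.68; balance after payment €1,348.70.
Month 2: interest €17.65; balance after payment €1,346.34.
Closed form: n = −ln(1 − rB₀/P)/ln(1+r) = −ln(0.11621)/ln(1.01308) ≈ 165.587, so the balance reaches zero during payment 166.

166 months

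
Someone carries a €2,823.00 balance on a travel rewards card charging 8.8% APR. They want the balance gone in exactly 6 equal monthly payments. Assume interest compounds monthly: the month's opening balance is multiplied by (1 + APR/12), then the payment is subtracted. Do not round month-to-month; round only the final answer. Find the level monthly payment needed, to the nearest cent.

€482.65

Monthly rate r = 8.8%/12 = 0.733333% = 0.00733333.
Level-payment amortization: P = B₀·r / (1 − (1+r)^(−n)) = 2823.00·0.00733333 / (1 − 1.00733^(−6)).
Denominator 1 − (1+r)^(−6) = 0.0428923923.
P = 20.702 / 0.0428923923 ≈ 482.65.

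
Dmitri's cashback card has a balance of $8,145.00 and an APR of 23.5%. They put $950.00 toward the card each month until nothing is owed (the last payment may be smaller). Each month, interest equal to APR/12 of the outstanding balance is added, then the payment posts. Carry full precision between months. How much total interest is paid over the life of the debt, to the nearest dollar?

Monthly rate r = 23.5%/12 = 1.95833% = 0.0195833.
Payoff takes n = ⌈−ln(1 − rB₀/P)/ln(1+r)⌉ = ⌈9.477⌉ = 10 payments; the last is $455.78.
Total paid = 9·$950.00 + $455.78 = $9,005.78.
Total interest = total paid − principal = $9,005.78 − $8,145.00 = $860.78.

$861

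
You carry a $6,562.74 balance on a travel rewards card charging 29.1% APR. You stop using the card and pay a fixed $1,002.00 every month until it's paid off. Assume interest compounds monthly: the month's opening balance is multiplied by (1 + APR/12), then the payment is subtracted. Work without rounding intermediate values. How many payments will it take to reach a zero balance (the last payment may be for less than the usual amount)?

8 payments

Monthly rate r = 29.1%/12 = 2.425% = 0.02425.
Recurrence: B ← B·(1+r) − $1,002.00.
Month 1: interest $159.15; balance after payment $5,719.89.
Month 2: interest $138.71; balance after payment $4,856.59.
Closed form: n = −ln(1 − rB₀/P)/ln(1+r) = −ln(0.84117)/ln(1.02425) ≈ 7.219, so the balance reaches zero during payment 8.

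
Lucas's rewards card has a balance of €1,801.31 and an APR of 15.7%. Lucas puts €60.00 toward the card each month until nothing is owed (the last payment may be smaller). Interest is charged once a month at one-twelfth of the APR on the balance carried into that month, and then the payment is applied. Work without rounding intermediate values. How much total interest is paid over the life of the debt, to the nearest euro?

€502

Monthly rate r = 15.7%/12 = 1.30833% = 0.0130833.
Payoff takes n = ⌈−ln(1 − rB₀/P)/ln(1+r)⌉ = ⌈38.379⌉ = 39 payments; the last is €22.85.
Total paid = 38·€60.00 + €22.85 = €2,302.85.
Total interest = total paid − principal = €2,302.85 − €1,801.31 = €501.54.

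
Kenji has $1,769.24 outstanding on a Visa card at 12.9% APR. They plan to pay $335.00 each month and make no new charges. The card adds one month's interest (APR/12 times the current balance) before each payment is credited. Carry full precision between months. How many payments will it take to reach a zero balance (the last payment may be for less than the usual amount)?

6 months

Monthly rate r = 12.9%/12 = 1.075% = 0.01075.
Recurrence: B ← B·(1+r) − $335.00.
Month 1: interest $19.02; balance after payment $1,453.26.
Month 2: interest $15.62; balance after payment $1,133.88.
Month 3: interest $12.19; balance after payment $811.07.
Month 4: interest $8.72; balance after payment $484.79.
Month 5: interest $5.21; balance after payment $155.00.
Month 6: interest $1.67; balance after payment $0.00.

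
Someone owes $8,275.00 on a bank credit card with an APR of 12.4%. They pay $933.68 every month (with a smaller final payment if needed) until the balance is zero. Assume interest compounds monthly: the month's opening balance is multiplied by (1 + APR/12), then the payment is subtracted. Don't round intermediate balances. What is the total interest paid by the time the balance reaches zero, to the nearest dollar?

$450

Monthly rate r = 12.4%/12 = 1.03333% = 0.0103333.
Payoff takes n = ⌈−ln(1 − rB₀/P)/ln(1+r)⌉ = ⌈9.343⌉ = 10 payments; the last is $321.50.
Total paid = 9·$933.68 + $321.50 = $8,724.62.
Total interest = total paid − principal = $8,724.62 − $8,275.00 = $449.62.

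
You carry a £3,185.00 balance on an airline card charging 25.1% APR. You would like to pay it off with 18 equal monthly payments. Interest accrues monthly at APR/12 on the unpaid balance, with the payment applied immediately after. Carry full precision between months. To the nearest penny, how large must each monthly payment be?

Monthly rate r = 25.1%/12 = 2.09167% = 0.0209167.
Level-payment amortization: P = B₀·r / (1 − (1+r)^(−n)) = 3185.00·0.0209167 / (1 − 1.02092^(−18)).
Denominator 1 − (1+r)^(−18) = 0.311070612.
P = 66.6196 / 0.311070612 ≈ 214.16.

£214.16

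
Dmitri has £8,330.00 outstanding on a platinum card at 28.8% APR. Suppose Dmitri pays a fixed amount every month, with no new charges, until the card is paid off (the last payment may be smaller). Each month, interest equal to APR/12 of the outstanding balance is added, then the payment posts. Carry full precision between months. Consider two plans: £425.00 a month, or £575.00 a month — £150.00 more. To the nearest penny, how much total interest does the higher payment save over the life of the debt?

£1,033.17

Monthly rate r = 28.8%/12 = 2.4% = 0.024.
At £425.00/mo: n = ⌈−ln(1 − rB₀/P)/ln(1+r)⌉ = 27 payments (last £341.34); total interest = total paid − £8,330.00 = £3,061.34.
At £575.00/mo: 19 payments (last £8.17); total interest £2,028.17.
Interest saved = £3,061.34 − £2,028.17 = £1,033.17.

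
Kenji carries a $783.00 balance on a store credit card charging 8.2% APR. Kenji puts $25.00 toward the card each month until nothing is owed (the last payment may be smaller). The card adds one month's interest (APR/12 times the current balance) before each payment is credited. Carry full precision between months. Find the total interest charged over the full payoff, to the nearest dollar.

$101

Monthly rate r = 8.2%/12 = 0.683333% = 0.00683333.
Payoff takes n = ⌈−ln(1 − rB₀/P)/ln(1+r)⌉ = ⌈35.363⌉ = 36 payments; the last is $9.09.
Total paid = 35·$25.00 + $9.09 = $884.09.
Total interest = total paid − principal = $884.09 − $783.00 = $101.09.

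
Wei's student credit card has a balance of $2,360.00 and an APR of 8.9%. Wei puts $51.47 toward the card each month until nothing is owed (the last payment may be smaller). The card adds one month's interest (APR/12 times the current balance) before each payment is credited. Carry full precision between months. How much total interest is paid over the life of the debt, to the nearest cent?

$535.02

Monthly rate r = 8.9%/12 = 0.741667% = 0.00741667.
Payoff takes n = ⌈−ln(1 − rB₀/P)/ln(1+r)⌉ = ⌈56.246⌉ = 57 payments; the last is $12.70.
Total paid = 56·$51.47 + $12.70 = $2,895.02.
Total interest = total paid − principal = $2,895.02 − $2,360.00 = $535.02.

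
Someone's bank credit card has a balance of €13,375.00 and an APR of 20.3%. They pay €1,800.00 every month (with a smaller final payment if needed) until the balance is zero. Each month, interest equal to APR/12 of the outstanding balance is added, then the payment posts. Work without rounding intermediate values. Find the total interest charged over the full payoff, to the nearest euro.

€1,039

Monthly rate r = 20.3%/12 = 1.69167% = 0.0169167.
Payoff takes n = ⌈−ln(1 − rB₀/P)/ln(1+r)⌉ = ⌈8.008⌉ = 9 payments; the last is €14.13.
Total paid = 8·€1,800.00 + €14.13 = €14,414.13.
Total interest = total paid − principal = €14,414.13 − €13,375.00 = €1,039.13.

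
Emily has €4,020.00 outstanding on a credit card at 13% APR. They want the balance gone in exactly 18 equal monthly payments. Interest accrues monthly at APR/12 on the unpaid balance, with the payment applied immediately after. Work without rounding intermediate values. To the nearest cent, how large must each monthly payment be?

€247.02

Monthly rate r = 13%/12 = 1.08333% = 0.0108333.
Level-payment amortization: P = B₀·r / (1 − (1+r)^(−n)) = 4020.00·0.0108333 / (1 − 1.01083^(−18)).
Denominator 1 − (1+r)^(−18) = 0.176301997.
P = 43.55 / 0.176301997 ≈ 247.02.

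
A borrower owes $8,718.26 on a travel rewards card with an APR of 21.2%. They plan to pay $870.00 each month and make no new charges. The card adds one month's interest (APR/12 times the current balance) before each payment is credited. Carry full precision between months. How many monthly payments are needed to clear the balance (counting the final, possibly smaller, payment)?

12 payments

Monthly rate r = 21.2%/12 = 1.76667% = 0.0176667.
Recurrence: B ← B·(1+r) − $870.00.
Month 1: interest $154.02; balance after payment $8,002.28.
Month 2: interest $141.37; balance after payment $7,273.66.
Closed form: n = −ln(1 − rB₀/P)/ln(1+r) = −ln(0.82296)/ln(1.01767) ≈ 11.126, so the balance reaches zero during payment 12.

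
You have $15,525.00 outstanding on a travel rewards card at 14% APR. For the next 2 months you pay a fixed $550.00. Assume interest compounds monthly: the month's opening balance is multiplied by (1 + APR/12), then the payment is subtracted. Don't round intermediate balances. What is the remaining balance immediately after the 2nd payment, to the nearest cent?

Monthly rate r = 14%/12 = 1.16667% = 0.0116667.
Each month: B ← B·(1+r) − $550.00.
Month 1: interest $181.12; balance after payment $15,156.12.
Month 2: interest $176.82; balance after payment $14,782.95.

$14,782.95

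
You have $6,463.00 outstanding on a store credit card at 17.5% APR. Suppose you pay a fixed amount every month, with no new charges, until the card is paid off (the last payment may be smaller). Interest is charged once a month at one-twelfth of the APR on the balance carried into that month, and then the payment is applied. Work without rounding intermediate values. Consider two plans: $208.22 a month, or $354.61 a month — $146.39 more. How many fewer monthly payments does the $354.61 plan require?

Monthly rate r = 17.5%/12 = 1.45833% = 0.0145833.
At $208.22/mo: n = ⌈−ln(1 − rB₀/P)/ln(1+r)⌉ = 42 payments (last $130.93); total interest = total paid − $6,463.00 = $2,204.95.
At $354.61/mo: 22 payments (last $121.15); total interest $1,104.96.
Payments saved = 42 − 22 = 20.

20 fewer payments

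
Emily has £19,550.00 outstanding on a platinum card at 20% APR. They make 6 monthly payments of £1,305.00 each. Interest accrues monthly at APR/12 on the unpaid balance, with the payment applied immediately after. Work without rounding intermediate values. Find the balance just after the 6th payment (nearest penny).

£13,424.70

Monthly rate r = 20%/12 = 1.66667% = 0.0166667.
Each month: B ← B·(1+r) − £1,305.00.
Month 1: interest £325.83; balance after payment £18,570.83.
Month 2: interest £309.51; balance after payment £17,575.35.
Month 3: interest £292.92; balance after payment £16,563.27.
Month 4: interest £276.05; balance after payment £15,534.32.
Month 5: interest £258.91; balance after payment £14,488.23.
Month 6: interest £241.47; balance after payment £13,424.70.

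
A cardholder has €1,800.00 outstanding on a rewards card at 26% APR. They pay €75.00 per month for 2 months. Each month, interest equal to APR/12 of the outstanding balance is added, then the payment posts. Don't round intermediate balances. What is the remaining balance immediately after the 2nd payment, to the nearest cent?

Monthly rate r = 26%/12 = 2.16667% = 0.0216667.
Each month: B ← B·(1+r) − €75.00.
Month 1: interest €39.00; balance after payment €1,764.00.
Month 2: interest €38.22; balance after payment €1,727.22.

€1,727.22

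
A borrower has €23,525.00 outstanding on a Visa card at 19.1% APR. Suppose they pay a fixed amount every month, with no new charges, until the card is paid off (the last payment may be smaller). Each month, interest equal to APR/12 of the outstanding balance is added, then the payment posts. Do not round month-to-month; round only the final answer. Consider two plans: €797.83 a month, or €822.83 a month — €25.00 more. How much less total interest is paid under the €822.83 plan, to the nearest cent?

€377.62

Monthly rate r = 19.1%/12 = 1.59167% = 0.0159167.
At €797.83/mo: n = ⌈−ln(1 − rB₀/P)/ln(1+r)⌉ = 41 payments (last €99.09); total interest = total paid − €23,525.00 = €8,487.29.
At €822.83/mo: 39 payments (last €367.13); total interest €8,109.67.
Interest saved = €8,487.29 − €8,109.67 = €377.62.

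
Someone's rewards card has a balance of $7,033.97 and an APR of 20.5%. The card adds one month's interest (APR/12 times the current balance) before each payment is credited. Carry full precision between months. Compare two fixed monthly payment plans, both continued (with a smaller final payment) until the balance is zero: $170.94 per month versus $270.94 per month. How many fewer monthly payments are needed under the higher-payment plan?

37 fewer payments

Monthly rate r = 20.5%/12 = 1.70833% = 0.0170833.
At $170.94/mo: n = ⌈−ln(1 − rB₀/P)/ln(1+r)⌉ = 72 payments (last $113.44); total interest = total paid − $7,033.97 = $5,216.21.
At $270.94/mo: 35 payments (last $163.25); total interest $2,341.24.
Payments saved = 72 − 35 = 37.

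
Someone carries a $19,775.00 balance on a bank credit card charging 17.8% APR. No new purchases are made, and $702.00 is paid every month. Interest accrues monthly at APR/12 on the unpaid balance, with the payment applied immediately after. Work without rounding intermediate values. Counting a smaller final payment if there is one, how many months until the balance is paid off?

Monthly rate r = 17.8%/12 = 1.48333% = 0.0148333.
Recurrence: B ← B·(1+r) − $702.00.
Month 1: interest $293.33; balance after payment $19,366.33.
Month 2: interest $287.27; balance after payment $18,951.60.
Closed form: n = −ln(1 − rB₀/P)/ln(1+r) = −ln(0.58215)/ln(1.01483) ≈ 36.743, so the balance reaches zero during payment 37.

37 payments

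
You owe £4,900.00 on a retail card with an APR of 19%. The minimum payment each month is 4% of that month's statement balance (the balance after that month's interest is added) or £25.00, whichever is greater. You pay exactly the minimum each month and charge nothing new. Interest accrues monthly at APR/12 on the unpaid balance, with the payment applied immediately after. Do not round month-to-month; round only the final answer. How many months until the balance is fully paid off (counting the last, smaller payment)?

Monthly rate r = 19%/12 = 1.58333% = 0.0158333.
While 4% of the post-interest balance exceeds £25.00, each month B ← (B·(1+r))·(1 − 0.04), i.e. B shrinks by the factor (1+r)·0.96 = 0.9752.
This holds for months 1–83. Entering month 84 the balance is £609.50; 4% of the post-interest balance is now below £25.00, so the flat £25.00 minimum applies from here.
From month 84 a fixed £25.00 at rate r clears £609.50 in 32 more payments. Total: 83 + 32 = 115 months.

115 months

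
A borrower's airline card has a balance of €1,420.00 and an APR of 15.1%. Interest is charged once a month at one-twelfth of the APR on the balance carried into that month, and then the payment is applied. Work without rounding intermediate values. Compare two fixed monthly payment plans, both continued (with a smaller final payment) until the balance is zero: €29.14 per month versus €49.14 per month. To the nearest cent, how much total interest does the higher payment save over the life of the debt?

€437.27

Monthly rate r = 15.1%/12 = 1.25833% = 0.0125833.
At €29.14/mo: n = ⌈−ln(1 − rB₀/P)/ln(1+r)⌉ = 76 payments (last €27.87); total interest = total paid − €1,420.00 = €793.37.
At €49.14/mo: 37 payments (last €7.06); total interest €356.10.
Interest saved = €793.37 − €356.10 = €437.27.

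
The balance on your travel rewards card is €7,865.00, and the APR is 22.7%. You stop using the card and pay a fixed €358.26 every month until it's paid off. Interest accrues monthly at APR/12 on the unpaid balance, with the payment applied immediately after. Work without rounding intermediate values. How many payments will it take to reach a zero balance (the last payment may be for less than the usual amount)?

29 months

Monthly rate r = 22.7%/12 = 1.89167% = 0.0189167.
Recurrence: B ← B·(1+r) − €358.26.
Month 1: interest €148.78; balance after payment €7,655.52.
Month 2: interest €144.82; balance after payment €7,442.08.
Closed form: n = −ln(1 − rB₀/P)/ln(1+r) = −ln(0.58472)/ln(1.01892) ≈ 28.636, so the balance reaches zero during payment 29.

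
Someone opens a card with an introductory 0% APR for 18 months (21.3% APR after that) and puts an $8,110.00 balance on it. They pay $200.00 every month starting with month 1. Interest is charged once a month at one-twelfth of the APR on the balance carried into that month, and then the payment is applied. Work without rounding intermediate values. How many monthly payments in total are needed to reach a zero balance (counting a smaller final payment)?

48 months

Promo months 1–18 at r₀ = 0%/12 = 0; months 19+ at r₁ = 21.3%/12 = 0.01775.
After month 18 (no interest yet): B = $8,110.00 − 18·$200.00 = $4,510.00.
Then at r₁ with $200.00/mo: n₂ = −ln(1 − r₁·B/P)/ln(1+r₁) ≈ 29.06 → 30 more payments.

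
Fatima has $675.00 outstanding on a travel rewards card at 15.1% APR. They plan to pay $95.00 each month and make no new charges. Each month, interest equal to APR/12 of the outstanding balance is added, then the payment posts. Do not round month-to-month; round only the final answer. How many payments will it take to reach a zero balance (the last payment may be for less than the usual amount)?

Monthly rate r = 15.1%/12 = 1.25833% = 0.0125833.
Recurrence: B ← B·(1+r) − $95.00.
Month 1: interest $8.49; balance after payment $588.49.
Month 2: interest $7.41; balance after payment $500.90.
Closed form: n = −ln(1 − rB₀/P)/ln(1+r) = −ln(0.91059)/ln(1.01258) ≈ 7.490, so the balance reaches zero during payment 8.

8 months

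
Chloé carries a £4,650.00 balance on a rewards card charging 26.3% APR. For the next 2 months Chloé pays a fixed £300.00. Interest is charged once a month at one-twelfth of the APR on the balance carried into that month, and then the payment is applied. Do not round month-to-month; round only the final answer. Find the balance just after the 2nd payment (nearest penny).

Monthly rate r = 26.3%/12 = 2.19167% = 0.0219167.
Each month: B ← B·(1+r) − £300.00.
Month 1: interest £101.91; balance after payment £4,451.91.
Month 2: interest £97.57; balance after payment £4,249.48.

£4,249.48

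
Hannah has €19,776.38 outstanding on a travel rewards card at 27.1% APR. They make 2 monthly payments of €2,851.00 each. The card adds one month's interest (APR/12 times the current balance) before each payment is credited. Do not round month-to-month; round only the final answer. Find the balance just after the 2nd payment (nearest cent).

Monthly rate r = 27.1%/12 = 2.25833% = 0.0225833.
Each month: B ← B·(1+r) − €2,851.00.
Month 1: interest €446.62; balance after payment €17,372.00.
Month 2: interest €392.32; balance after payment €14,913.31.

€14,913.31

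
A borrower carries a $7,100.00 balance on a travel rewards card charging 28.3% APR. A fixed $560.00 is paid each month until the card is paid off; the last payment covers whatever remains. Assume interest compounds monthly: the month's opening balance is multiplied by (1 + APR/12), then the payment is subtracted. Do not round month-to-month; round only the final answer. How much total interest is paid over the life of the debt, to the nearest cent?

$1,435.94

Monthly rate r = 28.3%/12 = 2.35833% = 0.0235833.
Payoff takes n = ⌈−ln(1 − rB₀/P)/ln(1+r)⌉ = ⌈15.241⌉ = 16 payments; the last is $135.94.
Total paid = 15·$560.00 + $135.94 = $8,535.94.
Total interest = total paid − principal = $8,535.94 − $7,100.00 = $1,435.94.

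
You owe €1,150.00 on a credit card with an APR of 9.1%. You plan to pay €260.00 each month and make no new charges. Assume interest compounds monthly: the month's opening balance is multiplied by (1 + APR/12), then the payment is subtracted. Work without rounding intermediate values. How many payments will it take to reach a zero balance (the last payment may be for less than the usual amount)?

Monthly rate r = 9.1%/12 = 0.758333% = 0.00758333.
Recurrence: B ← B·(1+r) − €260.00.
Month 1: interest €8.72; balance after payment €898.72.
Month 2: interest €6.82; balance after payment €645.54.
Month 3: interest €4.90; balance after payment €390.43.
Month 4: interest €2.96; balance after payment €133.39.
Month 5: interest €1.01; balance after payment €0.00.

5 payments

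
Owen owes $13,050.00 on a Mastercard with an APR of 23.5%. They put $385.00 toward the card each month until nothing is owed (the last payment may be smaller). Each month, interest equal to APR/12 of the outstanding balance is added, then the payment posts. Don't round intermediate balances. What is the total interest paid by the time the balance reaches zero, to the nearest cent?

Monthly rate r = 23.5%/12 = 1.95833% = 0.0195833.
Payoff takes n = ⌈−ln(1 − rB₀/P)/ln(1+r)⌉ = ⌈56.205⌉ = 57 payments; the last is $79.59.
Total paid = 56·$385.00 + $79.59 = $21,639.59.
Total interest = total paid − principal = $21,639.59 − $13,050.00 = $8,589.59.

$8,589.59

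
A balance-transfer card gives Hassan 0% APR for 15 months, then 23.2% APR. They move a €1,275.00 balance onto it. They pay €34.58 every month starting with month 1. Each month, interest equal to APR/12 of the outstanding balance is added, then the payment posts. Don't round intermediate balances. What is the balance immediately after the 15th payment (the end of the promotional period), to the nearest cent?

€756.30

Promo months 1–15 at r₀ = 0%/12 = 0; months 16+ at r₁ = 23.2%/12 = 0.0193333.
After month 15 (no interest yet): B = €1,275.00 − 15·€34.58 = €756.30.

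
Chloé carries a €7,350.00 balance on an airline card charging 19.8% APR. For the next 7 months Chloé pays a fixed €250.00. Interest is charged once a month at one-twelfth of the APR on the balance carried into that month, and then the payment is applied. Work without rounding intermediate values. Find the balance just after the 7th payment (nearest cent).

Monthly rate r = 19.8%/12 = 1.65% = 0.0165.
Each month: B ← B·(1+r) − €250.00.
Month 1: interest €121.28; balance after payment €7,221.27.
Month 2: interest €119.15; balance after payment €7,090.43.
Month 3: interest €116.99; balance after payment €6,957.42.
Month 4: interest €114.80; balance after payment €6,822.22.
Month 5: interest €112.57; balance after payment €6,684.78.
Month 6: interest €110.30; balance after payment €6,545.08.
Month 7: interest €107.99; balance after payment €6,403.07.

€6,403.07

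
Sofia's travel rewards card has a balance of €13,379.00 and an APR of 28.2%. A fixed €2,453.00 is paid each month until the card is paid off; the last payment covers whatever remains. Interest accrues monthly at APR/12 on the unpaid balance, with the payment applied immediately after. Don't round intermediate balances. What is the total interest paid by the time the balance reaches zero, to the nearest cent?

€1,108.54

Monthly rate r = 28.2%/12 = 2.35% = 0.0235.
Payoff takes n = ⌈−ln(1 − rB₀/P)/ln(1+r)⌉ = ⌈5.905⌉ = 6 payments; the last is €2,222.54.
Total paid = 5·€2,453.00 + €2,222.54 = €14,487.54.
Total interest = total paid − principal = €14,487.54 − €13,379.00 = €1,108.54.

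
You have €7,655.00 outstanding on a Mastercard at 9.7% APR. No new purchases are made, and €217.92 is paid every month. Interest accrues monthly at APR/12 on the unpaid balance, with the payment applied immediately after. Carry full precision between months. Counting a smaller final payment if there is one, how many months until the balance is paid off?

Monthly rate r = 9.7%/12 = 0.808333% = 0.00808333.
Recurrence: B ← B·(1+r) − €217.92.
Month 1: interest €61.88; balance after payment €7,498.96.
Month 2: interest €60.62; balance after payment €7,341.65.
Closed form: n = −ln(1 − rB₀/P)/ln(1+r) = −ln(0.71605)/ln(1.00808) ≈ 41.487, so the balance reaches zero during payment 42.

42 months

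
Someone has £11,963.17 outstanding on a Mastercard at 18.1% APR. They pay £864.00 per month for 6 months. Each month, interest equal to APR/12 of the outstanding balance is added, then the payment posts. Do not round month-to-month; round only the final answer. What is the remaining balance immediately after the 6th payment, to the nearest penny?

Monthly rate r = 18.1%/12 = 1.50833% = 0.0150833.
Each month: B ← B·(1+r) − £864.00.
Month 1: interest £180.44; balance after payment £11,279.61.
Month 2: interest £170.13; balance after payment £10,585.75.
Month 3: interest £159.67; balance after payment £9,881.42.
Month 4: interest £149.04; balance after payment £9,166.46.
Month 5: interest £138.26; balance after payment £8,440.72.
Month 6: interest £127.31; balance after payment £7,704.04.

£7,704.04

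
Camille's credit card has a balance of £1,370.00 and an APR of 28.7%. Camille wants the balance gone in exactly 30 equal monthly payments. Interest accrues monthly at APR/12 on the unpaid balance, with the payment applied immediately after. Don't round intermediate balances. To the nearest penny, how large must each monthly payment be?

£64.51

Monthly rate r = 28.7%/12 = 2.39167% = 0.0239167.
Level-payment amortization: P = B₀·r / (1 − (1+r)^(−n)) = 1370.00·0.0239167 / (1 − 1.02392^(−30)).
Denominator 1 − (1+r)^(−30) = 0.507890631.
P = 32.7658 / 0.507890631 ≈ 64.51.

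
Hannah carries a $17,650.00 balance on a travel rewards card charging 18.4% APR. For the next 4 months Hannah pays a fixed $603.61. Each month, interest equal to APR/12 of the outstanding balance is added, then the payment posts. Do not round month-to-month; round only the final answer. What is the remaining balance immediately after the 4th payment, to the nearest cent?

Monthly rate r = 18.4%/12 = 1.53333% = 0.0153333.
Each month: B ← B·(1+r) − $603.61.
Month 1: interest $270.63; balance after payment $17,317.02.
Month 2: interest $265.53; balance after payment $16,978.94.
Month 3: interest $260.34; balance after payment $16,635.67.
Month 4: interest $255.08; balance after payment $16,287.15.

$16,287.15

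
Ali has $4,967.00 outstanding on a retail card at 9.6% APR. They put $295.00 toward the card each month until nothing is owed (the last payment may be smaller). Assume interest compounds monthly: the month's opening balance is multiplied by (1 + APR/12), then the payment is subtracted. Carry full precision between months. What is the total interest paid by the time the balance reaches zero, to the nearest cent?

$389.43

Monthly rate r = 9.6%/12 = 0.8% = 0.008.
Payoff takes n = ⌈−ln(1 − rB₀/P)/ln(1+r)⌉ = ⌈18.157⌉ = 19 payments; the last is $46.43.
Total paid = 18·$295.00 + $46.43 = $5,356.43.
Total interest = total paid − principal = $5,356.43 − $4,967.00 = $389.43.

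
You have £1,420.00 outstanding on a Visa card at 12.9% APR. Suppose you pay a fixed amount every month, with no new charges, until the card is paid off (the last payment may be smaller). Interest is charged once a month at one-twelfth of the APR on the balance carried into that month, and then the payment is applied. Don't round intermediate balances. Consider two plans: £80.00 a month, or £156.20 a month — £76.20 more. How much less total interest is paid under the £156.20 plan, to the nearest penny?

Monthly rate r = 12.9%/12 = 1.075% = 0.01075.
At £80.00/mo: n = ⌈−ln(1 − rB₀/P)/ln(1+r)⌉ = 20 payments (last £64.15); total interest = total paid − £1,420.00 = £164.15.
At £156.20/mo: 10 payments (last £96.68); total interest £82.48.
Interest saved = £164.15 − £82.48 = £81.67.

£81.67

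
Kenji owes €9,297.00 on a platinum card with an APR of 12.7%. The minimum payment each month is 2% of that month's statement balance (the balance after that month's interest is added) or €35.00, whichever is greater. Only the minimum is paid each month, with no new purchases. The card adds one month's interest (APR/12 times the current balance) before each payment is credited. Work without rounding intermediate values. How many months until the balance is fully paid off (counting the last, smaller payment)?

245 months

Monthly rate r = 12.7%/12 = 1.05833% = 0.0105833.
While 2% of the post-interest balance exceeds €35.00, each month B ← (B·(1+r))·(1 − 0.02), i.e. B shrinks by the factor (1+r)·0.98 = 0.99037.
This holds for months 1–174. Entering month 175 the balance is €1,726.76; 2% of the post-interest balance is now below €35.00, so the flat €35.00 minimum applies from here.
From month 175 a fixed €35.00 at rate r clears €1,726.76 in 71 more payments. Total: 174 + 71 = 245 months.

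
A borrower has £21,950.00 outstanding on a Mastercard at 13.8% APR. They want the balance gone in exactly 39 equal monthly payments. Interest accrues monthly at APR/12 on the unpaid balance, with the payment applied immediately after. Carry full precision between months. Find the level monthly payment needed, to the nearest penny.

Monthly rate r = 13.8%/12 = 1.15% = 0.0115.
Level-payment amortization: P = B₀·r / (1 − (1+r)^(−n)) = 21950.00·0.0115 / (1 − 1.0115^(−39)).
Denominator 1 − (1+r)^(−39) = 0.359778281.
P = 252.425 / 0.359778281 ≈ 701.61.

£701.61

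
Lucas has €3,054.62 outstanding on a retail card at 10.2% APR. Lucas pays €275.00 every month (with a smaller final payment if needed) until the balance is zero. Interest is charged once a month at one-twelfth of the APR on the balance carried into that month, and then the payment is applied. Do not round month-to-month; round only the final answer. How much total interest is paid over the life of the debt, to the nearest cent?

Monthly rate r = 10.2%/12 = 0.85% = 0.0085.
Payoff takes n = ⌈−ln(1 − rB₀/P)/ln(1+r)⌉ = ⌈11.717⌉ = 12 payments; the last is €197.45.
Total paid = 11·€275.00 + €197.45 = €3,222.45.
Total interest = total paid − principal = €3,222.45 − €3,054.62 = €167.83.

€167.83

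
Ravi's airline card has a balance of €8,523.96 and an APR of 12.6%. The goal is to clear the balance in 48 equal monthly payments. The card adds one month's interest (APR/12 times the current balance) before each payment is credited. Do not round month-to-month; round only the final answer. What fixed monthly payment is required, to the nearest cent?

€226.99

Monthly rate r = 12.6%/12 = 1.05% = 0.0105.
Level-payment amortization: P = B₀·r / (1 − (1+r)^(−n)) = 8523.96·0.0105 / (1 − 1.0105^(−48)).
Denominator 1 − (1+r)^(−48) = 0.394301158.
P = 89.5016 / 0.394301158 ≈ 226.99.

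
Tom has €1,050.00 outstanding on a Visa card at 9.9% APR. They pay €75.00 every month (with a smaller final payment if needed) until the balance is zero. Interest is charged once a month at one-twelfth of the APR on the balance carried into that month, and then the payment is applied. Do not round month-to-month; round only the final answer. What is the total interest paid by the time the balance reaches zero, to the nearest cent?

€70.37

Monthly rate r = 9.9%/12 = 0.825% = 0.00825.
Payoff takes n = ⌈−ln(1 − rB₀/P)/ln(1+r)⌉ = ⌈14.938⌉ = 15 payments; the last is €70.37.
Total paid = 14·€75.00 + €70.37 = €1,120.37.
Total interest = total paid − principal = €1,120.37 − €1,050.00 = €70.37.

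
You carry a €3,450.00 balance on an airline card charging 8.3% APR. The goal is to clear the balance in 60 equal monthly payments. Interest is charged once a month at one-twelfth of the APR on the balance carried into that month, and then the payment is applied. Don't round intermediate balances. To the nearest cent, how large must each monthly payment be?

Monthly rate r = 8.3%/12 = 0.691667% = 0.00691667.
Level-payment amortization: P = B₀·r / (1 − (1+r)^(−n)) = 3450.00·0.00691667 / (1 − 1.00692^(−60)).
Denominator 1 − (1+r)^(−60) = 0.338715667.
P = 23.8625 / 0.338715667 ≈ 70.45.

€70.45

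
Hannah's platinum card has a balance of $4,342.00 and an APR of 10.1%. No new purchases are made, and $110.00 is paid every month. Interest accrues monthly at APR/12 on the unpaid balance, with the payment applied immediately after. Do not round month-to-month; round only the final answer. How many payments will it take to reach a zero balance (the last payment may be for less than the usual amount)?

49 months

Monthly rate r = 10.1%/12 = 0.841667% = 0.00841667.
Recurrence: B ← B·(1+r) − $110.00.
Month 1: interest $36.55; balance after payment $4,268.55.
Month 2: interest $35.93; balance after payment $4,194.47.
Closed form: n = −ln(1 − rB₀/P)/ln(1+r) = −ln(0.66777)/ln(1.00842) ≈ 48.179, so the balance reaches zero during payment 49.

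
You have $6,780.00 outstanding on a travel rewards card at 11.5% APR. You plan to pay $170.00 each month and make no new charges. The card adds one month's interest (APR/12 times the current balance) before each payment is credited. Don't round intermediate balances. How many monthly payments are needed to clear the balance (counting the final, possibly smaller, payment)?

51 months

Monthly rate r = 11.5%/12 = 0.958333% = 0.00958333.
Recurrence: B ← B·(1+r) − $170.00.
Month 1: interest $64.97; balance after payment $6,674.98.
Month 2: interest $63.97; balance after payment $6,568.94.
Closed form: n = −ln(1 − rB₀/P)/ln(1+r) = −ln(0.61779)/ln(1.00958) ≈ 50.494, so the balance reaches zero during payment 51.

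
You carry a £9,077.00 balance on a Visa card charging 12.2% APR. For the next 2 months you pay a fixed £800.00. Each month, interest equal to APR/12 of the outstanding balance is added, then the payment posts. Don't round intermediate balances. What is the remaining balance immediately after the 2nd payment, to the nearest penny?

£7,654.37

Monthly rate r = 12.2%/12 = 1.01667% = 0.0101667.
Each month: B ← B·(1+r) − £800.00.
Month 1: interest £92.28; balance after payment £8,369.28.
Month 2: interest £85.09; balance after payment £7,654.37.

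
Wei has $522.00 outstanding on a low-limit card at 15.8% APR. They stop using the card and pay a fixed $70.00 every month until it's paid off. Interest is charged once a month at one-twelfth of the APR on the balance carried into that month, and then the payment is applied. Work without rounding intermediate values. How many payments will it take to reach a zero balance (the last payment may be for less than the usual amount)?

Monthly rate r = 15.8%/12 = 1.31667% = 0.0131667.
Recurrence: B ← B·(1+r) − $70.00.
Month 1: interest $6.87; balance after payment $458.87.
Month 2: interest $6.04; balance after payment $394.91.
Closed form: n = −ln(1 − rB₀/P)/ln(1+r) = −ln(0.90181)/ln(1.01317) ≈ 7.901, so the balance reaches zero during payment 8.

8 months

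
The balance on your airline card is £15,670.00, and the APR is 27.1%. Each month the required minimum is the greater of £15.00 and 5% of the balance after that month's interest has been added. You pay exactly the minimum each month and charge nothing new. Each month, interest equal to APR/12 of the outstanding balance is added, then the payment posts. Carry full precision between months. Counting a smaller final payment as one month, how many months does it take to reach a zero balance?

164 months

Monthly rate r = 27.1%/12 = 2.25833% = 0.0225833.
While 5% of the post-interest balance exceeds £15.00, each month B ← (B·(1+r))·(1 − 0.05), i.e. B shrinks by the factor (1+r)·0.95 = 0.97145.
This holds for months 1–138. Entering month 139 the balance is £287.97; 5% of the post-interest balance is now below £15.00, so the flat £15.00 minimum applies from here.
From month 139 a fixed £15.00 at rate r clears £287.97 in 26 more payments. Total: 138 + 26 = 164 months.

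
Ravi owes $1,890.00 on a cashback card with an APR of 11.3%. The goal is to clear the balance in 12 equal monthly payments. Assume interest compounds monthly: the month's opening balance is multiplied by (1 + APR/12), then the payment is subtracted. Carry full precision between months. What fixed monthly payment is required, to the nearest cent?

$167.31

Monthly rate r = 11.3%/12 = 0.941667% = 0.00941667.
Level-payment amortization: P = B₀·r / (1 − (1+r)^(−n)) = 1890.00·0.00941667 / (1 − 1.00942^(−12)).
Denominator 1 − (1+r)^(−12) = 0.106376984.
P = 17.7975 / 0.106376984 ≈ 167.31.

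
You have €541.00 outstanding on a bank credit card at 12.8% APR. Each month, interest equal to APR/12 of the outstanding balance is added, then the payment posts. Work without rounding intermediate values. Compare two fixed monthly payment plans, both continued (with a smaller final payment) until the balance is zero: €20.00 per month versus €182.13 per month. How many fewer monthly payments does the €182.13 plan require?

Monthly rate r = 12.8%/12 = 1.06667% = 0.0106667.
At €20.00/mo: n = ⌈−ln(1 − rB₀/P)/ln(1+r)⌉ = 33 payments (last €1.71); total interest = total paid − €541.00 = €100.71.
At €182.13/mo: 4 payments (last €6.33); total interest €11.72.
Payments saved = 33 − 4 = 29.

29 fewer payments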